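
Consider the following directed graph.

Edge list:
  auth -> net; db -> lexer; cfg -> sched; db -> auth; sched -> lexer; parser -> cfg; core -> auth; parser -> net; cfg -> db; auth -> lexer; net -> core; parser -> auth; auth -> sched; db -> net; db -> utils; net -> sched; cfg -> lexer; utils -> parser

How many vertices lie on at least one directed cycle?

7

A vertex is on a directed cycle iff it belongs to a strongly connected component of size ≥ 2 (or has a self-loop).
The vertices on cycles are {db, cfg, net, auth, core, utils, parser} — 7 in total.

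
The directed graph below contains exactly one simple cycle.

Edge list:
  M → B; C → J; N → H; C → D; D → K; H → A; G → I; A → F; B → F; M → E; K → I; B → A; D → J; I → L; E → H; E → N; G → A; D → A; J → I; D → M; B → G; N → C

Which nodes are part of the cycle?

C, D, E, M, N

DFS with gray/black marking from M:
M gray
  E gray
    N gray
      C gray
        J gray
          I gray
            L gray
            L black
          I black
        J black
        D gray
          A gray
            F gray
            F black
          A black
          D→M: M is gray → back edge
Back edge closes the cycle M → E → N → C → D → M; its vertices are {C, D, E, M, N}.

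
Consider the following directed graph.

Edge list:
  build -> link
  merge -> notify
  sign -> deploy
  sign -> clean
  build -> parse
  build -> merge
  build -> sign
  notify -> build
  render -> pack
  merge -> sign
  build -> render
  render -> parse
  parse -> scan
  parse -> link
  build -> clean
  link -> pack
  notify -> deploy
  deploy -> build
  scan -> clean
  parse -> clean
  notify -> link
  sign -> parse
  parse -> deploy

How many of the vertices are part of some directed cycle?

7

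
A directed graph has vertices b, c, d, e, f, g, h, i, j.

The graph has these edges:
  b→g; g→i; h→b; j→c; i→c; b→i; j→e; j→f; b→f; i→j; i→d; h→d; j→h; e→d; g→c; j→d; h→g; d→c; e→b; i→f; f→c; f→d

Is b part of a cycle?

Yes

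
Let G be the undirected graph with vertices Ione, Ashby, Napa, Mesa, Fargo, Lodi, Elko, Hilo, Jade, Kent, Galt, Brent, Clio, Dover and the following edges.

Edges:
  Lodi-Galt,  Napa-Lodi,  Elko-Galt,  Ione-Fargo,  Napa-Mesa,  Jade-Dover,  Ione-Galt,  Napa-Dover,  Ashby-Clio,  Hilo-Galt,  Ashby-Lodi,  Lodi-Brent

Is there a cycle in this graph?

DFS, tracking each vertex's parent; an edge to a visited non-parent vertex closes a cycle.
Start from Napa:
visit Napa (parent –)
  visit Lodi (parent Napa)
    Lodi–Napa: parent, skip
    visit Ashby (parent Lodi)
      Ashby–Lodi: parent, skip
      visit Clio (parent Ashby)
        Clio–Ashby: parent, skip
    visit Brent (parent Lodi)
      Brent–Lodi: parent, skip
    visit Galt (parent Lodi)
      Galt–Lodi: parent, skip
      visit Ione (parent Galt)
        visit Fargo (parent Ione)
          Fargo–Ione: parent, skip
        Ione–Galt: parent, skip
      visit Hilo (parent Galt)
        Hilo–Galt: parent, skip
      visit Elko (parent Galt)
        Elko–Galt: parent, skip
  visit Mesa (parent Napa)
    Mesa–Napa: parent, skip
  visit Dover (parent Napa)
    visit Jade (parent Dover)
      Jade–Dover: parent, skip
    Dover–Napa: parent, skip
visit Kent (parent –)
No non-parent visited neighbor found — the graph is a forest.

No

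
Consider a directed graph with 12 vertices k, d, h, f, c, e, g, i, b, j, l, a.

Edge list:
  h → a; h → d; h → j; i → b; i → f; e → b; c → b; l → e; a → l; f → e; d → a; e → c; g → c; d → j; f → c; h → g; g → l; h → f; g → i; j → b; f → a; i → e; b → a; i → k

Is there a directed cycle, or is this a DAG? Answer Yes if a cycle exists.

Yes

DFS with white/gray/black marking, starting from c:
c gray
  b gray
    a gray
      l gray
        e gray
          e→b: b is gray → back edge
Back edge found, so a cycle exists: b → a → l → e → b.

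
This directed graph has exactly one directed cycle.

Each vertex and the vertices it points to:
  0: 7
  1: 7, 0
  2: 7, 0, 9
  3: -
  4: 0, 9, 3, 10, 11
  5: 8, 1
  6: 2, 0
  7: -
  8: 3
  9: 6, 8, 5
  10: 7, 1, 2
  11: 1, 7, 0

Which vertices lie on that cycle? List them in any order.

2, 6, 9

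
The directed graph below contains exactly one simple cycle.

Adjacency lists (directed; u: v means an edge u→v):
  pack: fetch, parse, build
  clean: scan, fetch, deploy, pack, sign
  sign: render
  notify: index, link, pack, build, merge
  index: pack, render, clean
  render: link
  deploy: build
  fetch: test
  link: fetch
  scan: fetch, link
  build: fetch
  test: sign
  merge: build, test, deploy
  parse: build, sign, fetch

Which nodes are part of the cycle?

link, sign, test, fetch, render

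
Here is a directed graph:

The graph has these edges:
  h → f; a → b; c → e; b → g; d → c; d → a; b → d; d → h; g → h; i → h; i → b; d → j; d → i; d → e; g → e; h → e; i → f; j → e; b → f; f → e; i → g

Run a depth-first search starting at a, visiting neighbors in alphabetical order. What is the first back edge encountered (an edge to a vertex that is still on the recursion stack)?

DFS from a (visiting neighbors in alphabetical order); mark gray on enter, black on exit:
a gray
  b gray
    d gray
      d→a: a is gray → back edge
First back edge: d → a.

d->a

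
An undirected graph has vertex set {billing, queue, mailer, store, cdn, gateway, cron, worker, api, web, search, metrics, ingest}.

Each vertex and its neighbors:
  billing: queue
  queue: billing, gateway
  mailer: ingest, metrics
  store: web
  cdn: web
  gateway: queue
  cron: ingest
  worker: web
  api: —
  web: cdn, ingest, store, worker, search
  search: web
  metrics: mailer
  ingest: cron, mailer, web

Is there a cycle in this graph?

No

DFS, tracking each vertex's parent; an edge to a visited non-parent vertex closes a cycle.
Start from cron:
visit cron (parent –)
  visit ingest (parent cron)
    ingest–cron: parent, skip
    visit mailer (parent ingest)
      mailer–ingest: parent, skip
      visit metrics (parent mailer)
        metrics–mailer: parent, skip
    visit web (parent ingest)
      visit cdn (parent web)
        cdn–web: parent, skip
      web–ingest: parent, skip
      visit store (parent web)
        store–web: parent, skip
      visit worker (parent web)
        worker–web: parent, skip
      visit search (parent web)
        search–web: parent, skip
visit billing (parent –)
  visit queue (parent billing)
    queue–billing: parent, skip
    visit gateway (parent queue)
      gateway–queue: parent, skip
visit api (parent –)
No non-parent visited neighbor found — the graph is a forest.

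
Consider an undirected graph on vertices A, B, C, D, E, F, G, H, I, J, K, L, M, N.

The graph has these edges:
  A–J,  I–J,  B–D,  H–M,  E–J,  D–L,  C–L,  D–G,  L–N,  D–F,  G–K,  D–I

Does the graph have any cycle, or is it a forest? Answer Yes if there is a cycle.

DFS, tracking each vertex's parent; an edge to a visited non-parent vertex closes a cycle.
Start from N:
visit N (parent –)
  visit L (parent N)
    L–N: parent, skip
    visit C (parent L)
      C–L: parent, skip
    visit D (parent L)
      visit G (parent D)
        G–D: parent, skip
        visit K (parent G)
          K–G: parent, skip
      visit I (parent D)
        visit J (parent I)
          visit E (parent J)
            E–J: parent, skip
          visit A (parent J)
            A–J: parent, skip
          J–I: parent, skip
        I–D: parent, skip
      D–L: parent, skip
      visit F (parent D)
        F–D: parent, skip
      visit B (parent D)
        B–D: parent, skip
visit H (parent –)
  visit M (parent H)
    M–H: parent, skip
No non-parent visited neighbor found — the graph is a forest.

No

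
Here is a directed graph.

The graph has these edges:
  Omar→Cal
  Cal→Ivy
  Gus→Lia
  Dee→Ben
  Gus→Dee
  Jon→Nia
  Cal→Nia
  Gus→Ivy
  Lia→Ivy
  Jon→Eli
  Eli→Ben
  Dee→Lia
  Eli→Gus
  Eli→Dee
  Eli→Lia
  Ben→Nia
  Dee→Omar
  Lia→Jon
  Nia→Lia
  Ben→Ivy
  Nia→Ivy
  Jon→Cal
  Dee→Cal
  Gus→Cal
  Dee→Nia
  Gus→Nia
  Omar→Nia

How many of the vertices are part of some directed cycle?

A vertex is on a directed cycle iff it belongs to a strongly connected component of size ≥ 2 (or has a self-loop).
The vertices on cycles are {Ben, Cal, Dee, Eli, Gus, Jon, Lia, Nia, Omar} — 9 in total.

9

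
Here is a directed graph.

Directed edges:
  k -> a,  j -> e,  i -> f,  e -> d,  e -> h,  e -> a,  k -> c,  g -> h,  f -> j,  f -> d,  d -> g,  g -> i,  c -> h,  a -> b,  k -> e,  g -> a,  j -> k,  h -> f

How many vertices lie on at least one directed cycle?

A vertex is on a directed cycle iff it belongs to a strongly connected component of size ≥ 2 (or has a self-loop).
The vertices on cycles are {c, d, e, f, g, h, i, j, k} — 9 in total.

9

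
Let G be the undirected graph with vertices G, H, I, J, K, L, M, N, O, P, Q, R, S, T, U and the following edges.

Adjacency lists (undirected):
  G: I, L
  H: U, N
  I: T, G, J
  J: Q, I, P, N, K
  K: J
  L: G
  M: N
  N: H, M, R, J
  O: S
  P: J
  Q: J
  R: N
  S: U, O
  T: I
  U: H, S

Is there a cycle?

No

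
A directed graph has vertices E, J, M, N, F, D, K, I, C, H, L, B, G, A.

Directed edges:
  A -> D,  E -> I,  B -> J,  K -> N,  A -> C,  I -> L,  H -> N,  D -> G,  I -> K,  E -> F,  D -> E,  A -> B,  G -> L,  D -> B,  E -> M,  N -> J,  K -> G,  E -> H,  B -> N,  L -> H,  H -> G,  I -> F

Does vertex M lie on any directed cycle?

M lies on a cycle iff there is a path from M back to itself.
Exploring from M, it never reaches itself; equivalently, its strongly connected component is a singleton.

No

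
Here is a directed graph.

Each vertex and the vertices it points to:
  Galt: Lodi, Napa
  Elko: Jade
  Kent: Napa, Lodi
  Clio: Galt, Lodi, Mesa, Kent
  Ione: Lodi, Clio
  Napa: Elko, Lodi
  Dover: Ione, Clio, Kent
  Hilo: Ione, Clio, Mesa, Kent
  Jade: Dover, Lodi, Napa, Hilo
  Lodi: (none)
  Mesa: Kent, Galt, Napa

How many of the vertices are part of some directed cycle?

10

A vertex is on a directed cycle iff it belongs to a strongly connected component of size ≥ 2 (or has a self-loop).
The vertices on cycles are {Clio, Elko, Galt, Hilo, Ione, Jade, Kent, Mesa, Napa, Dover} — 10 in total.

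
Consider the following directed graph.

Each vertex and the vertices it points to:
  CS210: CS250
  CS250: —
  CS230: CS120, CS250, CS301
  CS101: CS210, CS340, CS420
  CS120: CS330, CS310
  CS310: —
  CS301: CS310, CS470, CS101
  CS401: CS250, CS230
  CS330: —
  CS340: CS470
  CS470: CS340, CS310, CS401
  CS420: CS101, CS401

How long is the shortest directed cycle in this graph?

For each vertex v, BFS finds the shortest path from v back to v.
The shortest such closed walk is CS101 → CS420 → CS101, length 2.

2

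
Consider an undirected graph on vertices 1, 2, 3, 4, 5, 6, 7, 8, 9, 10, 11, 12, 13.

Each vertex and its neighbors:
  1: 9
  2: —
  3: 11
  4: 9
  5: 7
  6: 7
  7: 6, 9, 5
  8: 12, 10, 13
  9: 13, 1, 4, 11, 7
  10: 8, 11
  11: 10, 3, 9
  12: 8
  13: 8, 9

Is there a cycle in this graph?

Yes

DFS, tracking each vertex's parent; an edge to a visited non-parent vertex closes a cycle.
Start from 2:
visit 2 (parent –)
visit 1 (parent –)
  visit 9 (parent 1)
    visit 13 (parent 9)
      visit 8 (parent 13)
        visit 12 (parent 8)
          12–8: parent, skip
        visit 10 (parent 8)
          10–8: parent, skip
          visit 11 (parent 10)
            11–10: parent, skip
            visit 3 (parent 11)
              3–11: parent, skip
            11–9: 9 visited and ≠ parent → cycle
Cycle: 9 – 13 – 8 – 10 – 11 – 9.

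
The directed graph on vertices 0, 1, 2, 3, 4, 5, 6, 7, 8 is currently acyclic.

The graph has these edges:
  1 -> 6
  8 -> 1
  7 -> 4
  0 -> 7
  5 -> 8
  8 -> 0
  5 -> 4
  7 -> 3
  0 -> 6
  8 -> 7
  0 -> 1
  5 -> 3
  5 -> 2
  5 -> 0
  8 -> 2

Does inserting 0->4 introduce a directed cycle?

No

Adding 0→4 creates a cycle iff 4 can already reach 0.
Explore from 4: no path reaches 0. The graph stays acyclic.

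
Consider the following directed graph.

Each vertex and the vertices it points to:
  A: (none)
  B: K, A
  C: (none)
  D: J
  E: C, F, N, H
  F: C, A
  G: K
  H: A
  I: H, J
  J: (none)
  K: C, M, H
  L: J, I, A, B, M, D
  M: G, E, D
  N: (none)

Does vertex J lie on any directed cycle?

No

J lies on a cycle iff there is a path from J back to itself.
Exploring from J, it never reaches itself; equivalently, its strongly connected component is a singleton.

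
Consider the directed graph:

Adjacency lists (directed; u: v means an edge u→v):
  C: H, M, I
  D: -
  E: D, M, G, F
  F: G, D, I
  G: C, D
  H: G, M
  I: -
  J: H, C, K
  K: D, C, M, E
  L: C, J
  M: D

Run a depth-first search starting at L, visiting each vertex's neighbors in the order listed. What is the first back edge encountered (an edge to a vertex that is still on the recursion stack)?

DFS from L (visiting each vertex's neighbors in the order listed); mark gray on enter, black on exit:
L gray
  C gray
    H gray
      G gray
        G→C: C is gray → back edge
First back edge: G → C.

G->C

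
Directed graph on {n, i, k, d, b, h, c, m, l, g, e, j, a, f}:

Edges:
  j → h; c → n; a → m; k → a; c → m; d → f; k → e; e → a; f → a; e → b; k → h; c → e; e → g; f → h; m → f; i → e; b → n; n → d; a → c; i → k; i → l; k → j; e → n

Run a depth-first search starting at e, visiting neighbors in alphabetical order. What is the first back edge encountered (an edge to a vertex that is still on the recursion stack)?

c->e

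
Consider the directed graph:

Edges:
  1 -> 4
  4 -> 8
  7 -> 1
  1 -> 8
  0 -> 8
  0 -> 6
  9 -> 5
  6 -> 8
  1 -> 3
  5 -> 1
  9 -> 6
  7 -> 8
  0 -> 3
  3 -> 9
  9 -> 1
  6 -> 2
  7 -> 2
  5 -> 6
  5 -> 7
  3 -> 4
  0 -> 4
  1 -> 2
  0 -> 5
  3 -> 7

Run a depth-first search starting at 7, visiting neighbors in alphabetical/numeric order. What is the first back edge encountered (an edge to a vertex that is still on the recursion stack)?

3->7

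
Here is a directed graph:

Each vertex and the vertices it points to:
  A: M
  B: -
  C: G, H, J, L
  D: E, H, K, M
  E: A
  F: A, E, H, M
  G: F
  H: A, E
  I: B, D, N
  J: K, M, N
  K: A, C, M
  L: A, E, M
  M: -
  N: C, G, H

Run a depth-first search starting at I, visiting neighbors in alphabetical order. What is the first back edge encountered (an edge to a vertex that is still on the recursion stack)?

J->K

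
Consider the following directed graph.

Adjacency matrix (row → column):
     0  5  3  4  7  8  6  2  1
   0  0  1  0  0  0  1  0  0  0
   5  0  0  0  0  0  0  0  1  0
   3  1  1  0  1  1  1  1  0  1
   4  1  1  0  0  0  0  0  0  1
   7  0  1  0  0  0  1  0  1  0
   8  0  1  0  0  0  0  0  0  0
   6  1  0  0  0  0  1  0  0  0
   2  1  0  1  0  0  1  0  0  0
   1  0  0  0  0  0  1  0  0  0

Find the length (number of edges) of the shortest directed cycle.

3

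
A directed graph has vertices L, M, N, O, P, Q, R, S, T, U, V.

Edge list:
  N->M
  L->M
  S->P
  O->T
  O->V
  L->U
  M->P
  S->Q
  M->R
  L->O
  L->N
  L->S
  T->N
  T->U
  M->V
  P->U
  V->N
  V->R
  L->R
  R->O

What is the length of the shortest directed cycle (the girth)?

3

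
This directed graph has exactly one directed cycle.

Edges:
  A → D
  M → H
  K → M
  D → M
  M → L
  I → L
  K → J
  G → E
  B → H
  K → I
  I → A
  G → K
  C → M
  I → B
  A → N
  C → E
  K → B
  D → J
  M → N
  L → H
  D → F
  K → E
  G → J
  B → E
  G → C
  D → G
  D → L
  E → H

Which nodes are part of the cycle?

A, D, G, I, K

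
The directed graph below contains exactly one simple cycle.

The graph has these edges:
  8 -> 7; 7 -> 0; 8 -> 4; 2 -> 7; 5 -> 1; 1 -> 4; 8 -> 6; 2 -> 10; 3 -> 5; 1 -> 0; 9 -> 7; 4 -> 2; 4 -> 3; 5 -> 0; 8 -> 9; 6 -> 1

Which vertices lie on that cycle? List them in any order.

1, 3, 4, 5

DFS with gray/black marking from 4:
4 gray
  3 gray
    5 gray
      0 gray
      0 black
      1 gray
        1→0: 0 black — skip
        1→4: 4 is gray → back edge
Back edge closes the cycle 4 → 3 → 5 → 1 → 4; its vertices are {1, 3, 4, 5}.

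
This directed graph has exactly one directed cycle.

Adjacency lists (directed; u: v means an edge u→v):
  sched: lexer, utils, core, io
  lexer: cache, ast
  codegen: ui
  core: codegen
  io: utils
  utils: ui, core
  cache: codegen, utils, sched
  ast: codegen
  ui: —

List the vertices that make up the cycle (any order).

cache, lexer, sched

DFS with gray/black marking from lexer:
lexer gray
  cache gray
    codegen gray
      ui gray
      ui black
    codegen black
    utils gray
      utils→ui: ui black — skip
      core gray
        core→codegen: codegen black — skip
      core black
    utils black
    sched gray
      sched→lexer: lexer is gray → back edge
Back edge closes the cycle lexer → cache → sched → lexer; its vertices are {cache, lexer, sched}.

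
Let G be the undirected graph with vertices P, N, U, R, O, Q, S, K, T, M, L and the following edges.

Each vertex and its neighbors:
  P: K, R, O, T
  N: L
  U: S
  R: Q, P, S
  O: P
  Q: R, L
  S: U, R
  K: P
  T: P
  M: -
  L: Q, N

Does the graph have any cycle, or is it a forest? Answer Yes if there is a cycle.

No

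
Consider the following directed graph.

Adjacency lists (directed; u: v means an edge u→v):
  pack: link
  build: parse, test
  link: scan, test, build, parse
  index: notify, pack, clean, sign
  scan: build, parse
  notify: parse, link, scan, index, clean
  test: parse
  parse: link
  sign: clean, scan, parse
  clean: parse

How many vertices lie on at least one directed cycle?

A vertex is on a directed cycle iff it belongs to a strongly connected component of size ≥ 2 (or has a self-loop).
The vertices on cycles are {link, scan, test, build, index, parse, notify} — 7 in total.

7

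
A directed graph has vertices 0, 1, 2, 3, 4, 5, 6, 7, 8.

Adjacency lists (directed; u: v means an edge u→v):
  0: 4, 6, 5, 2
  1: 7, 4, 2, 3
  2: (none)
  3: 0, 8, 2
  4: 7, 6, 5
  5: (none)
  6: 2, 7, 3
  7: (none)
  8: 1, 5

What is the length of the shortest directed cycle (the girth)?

3

For each vertex v, BFS finds the shortest path from v back to v.
The shortest such closed walk is 1 → 3 → 8 → 1, length 3.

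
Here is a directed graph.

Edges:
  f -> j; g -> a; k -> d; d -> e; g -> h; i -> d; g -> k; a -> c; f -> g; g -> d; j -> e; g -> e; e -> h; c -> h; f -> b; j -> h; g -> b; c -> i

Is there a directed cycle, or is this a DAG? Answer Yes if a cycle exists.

No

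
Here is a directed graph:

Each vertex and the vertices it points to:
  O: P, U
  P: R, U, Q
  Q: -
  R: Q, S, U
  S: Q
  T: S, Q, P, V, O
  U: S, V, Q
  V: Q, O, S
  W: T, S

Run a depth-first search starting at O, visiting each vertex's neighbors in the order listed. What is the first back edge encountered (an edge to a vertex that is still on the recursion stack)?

V→O

DFS from O (visiting each vertex's neighbors in the order listed); mark gray on enter, black on exit:
O gray
  P gray
    R gray
      Q gray
      Q black
      S gray
        S→Q: Q black — skip
      S black
      U gray
        U→S: S black — skip
        V gray
          V→Q: Q black — skip
          V→O: O is gray → back edge
First back edge: V → O.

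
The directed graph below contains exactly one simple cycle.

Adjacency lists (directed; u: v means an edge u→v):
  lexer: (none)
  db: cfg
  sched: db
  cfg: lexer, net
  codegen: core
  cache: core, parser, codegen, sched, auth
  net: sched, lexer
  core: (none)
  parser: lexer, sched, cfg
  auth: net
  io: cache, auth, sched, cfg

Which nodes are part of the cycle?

DFS with gray/black marking from sched:
sched gray
  db gray
    cfg gray
      lexer gray
      lexer black
      net gray
        net→sched: sched is gray → back edge
Back edge closes the cycle sched → db → cfg → net → sched; its vertices are {db, cfg, net, sched}.

db, cfg, net, sched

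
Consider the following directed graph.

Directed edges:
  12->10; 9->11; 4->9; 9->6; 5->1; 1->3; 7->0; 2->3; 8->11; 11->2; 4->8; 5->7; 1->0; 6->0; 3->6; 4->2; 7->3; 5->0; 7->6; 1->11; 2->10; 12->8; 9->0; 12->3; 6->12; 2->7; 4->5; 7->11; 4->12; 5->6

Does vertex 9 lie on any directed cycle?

9 lies on a cycle iff there is a path from 9 back to itself.
Exploring from 9, it never reaches itself; equivalently, its strongly connected component is a singleton.

No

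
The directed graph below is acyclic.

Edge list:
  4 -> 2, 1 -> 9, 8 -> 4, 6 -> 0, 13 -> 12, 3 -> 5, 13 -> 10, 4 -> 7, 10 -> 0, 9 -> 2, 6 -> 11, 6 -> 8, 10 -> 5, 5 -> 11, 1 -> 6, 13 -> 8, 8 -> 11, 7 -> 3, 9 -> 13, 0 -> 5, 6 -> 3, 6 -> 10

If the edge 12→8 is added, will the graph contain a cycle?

No

Adding 12→8 creates a cycle iff 8 can already reach 12.
Explore from 8: no path reaches 12. The graph stays acyclic.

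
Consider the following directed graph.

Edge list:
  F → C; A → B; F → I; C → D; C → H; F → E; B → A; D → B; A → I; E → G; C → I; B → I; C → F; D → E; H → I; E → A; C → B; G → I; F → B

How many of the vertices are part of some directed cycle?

4

A vertex is on a directed cycle iff it belongs to a strongly connected component of size ≥ 2 (or has a self-loop).
The vertices on cycles are {A, B, C, F} — 4 in total.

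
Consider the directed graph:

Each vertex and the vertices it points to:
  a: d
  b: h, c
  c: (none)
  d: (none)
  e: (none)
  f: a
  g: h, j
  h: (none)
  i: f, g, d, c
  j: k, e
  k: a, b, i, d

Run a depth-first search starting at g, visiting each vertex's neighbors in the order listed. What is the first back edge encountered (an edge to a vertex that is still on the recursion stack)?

i→g

DFS from g (visiting each vertex's neighbors in the order listed); mark gray on enter, black on exit:
g gray
  h gray
  h black
  j gray
    k gray
      a gray
        d gray
        d black
      a black
      b gray
        b→h: h black — skip
        c gray
        c black
      b black
      i gray
        f gray
          f→a: a black — skip
        f black
        i→g: g is gray → back edge
First back edge: i → g.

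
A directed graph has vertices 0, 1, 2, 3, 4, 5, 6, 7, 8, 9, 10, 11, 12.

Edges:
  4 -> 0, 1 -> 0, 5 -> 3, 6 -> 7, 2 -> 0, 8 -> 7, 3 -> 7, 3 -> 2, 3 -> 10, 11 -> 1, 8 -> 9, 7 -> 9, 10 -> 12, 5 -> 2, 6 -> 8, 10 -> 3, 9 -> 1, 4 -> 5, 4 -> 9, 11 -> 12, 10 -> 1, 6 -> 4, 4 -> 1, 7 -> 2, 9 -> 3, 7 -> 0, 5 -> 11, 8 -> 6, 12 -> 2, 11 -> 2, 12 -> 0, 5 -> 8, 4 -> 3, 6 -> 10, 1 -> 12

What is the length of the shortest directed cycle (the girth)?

For each vertex v, BFS finds the shortest path from v back to v.
The shortest such closed walk is 8 → 6 → 8, length 2.

2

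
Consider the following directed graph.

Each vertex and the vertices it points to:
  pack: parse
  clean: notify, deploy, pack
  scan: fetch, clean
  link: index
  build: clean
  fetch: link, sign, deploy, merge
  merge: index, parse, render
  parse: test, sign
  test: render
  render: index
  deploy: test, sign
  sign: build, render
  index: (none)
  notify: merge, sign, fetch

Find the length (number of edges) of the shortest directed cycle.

4

For each vertex v, BFS finds the shortest path from v back to v.
The shortest such closed walk is clean → deploy → sign → build → clean, length 4.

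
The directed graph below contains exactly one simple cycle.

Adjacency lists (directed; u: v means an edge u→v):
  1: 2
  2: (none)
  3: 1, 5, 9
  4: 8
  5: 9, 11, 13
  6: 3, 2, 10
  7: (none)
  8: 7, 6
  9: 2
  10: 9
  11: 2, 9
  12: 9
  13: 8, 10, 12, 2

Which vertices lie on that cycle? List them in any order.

DFS with gray/black marking from 8:
8 gray
  7 gray
  7 black
  6 gray
    3 gray
      1 gray
        2 gray
        2 black
      1 black
      5 gray
        9 gray
          9→2: 2 black — skip
        9 black
        11 gray
          11→2: 2 black — skip
          11→9: 9 black — skip
        11 black
        13 gray
          13→8: 8 is gray → back edge
Back edge closes the cycle 8 → 6 → 3 → 5 → 13 → 8; its vertices are {3, 5, 6, 8, 13}.

3, 5, 6, 8, 13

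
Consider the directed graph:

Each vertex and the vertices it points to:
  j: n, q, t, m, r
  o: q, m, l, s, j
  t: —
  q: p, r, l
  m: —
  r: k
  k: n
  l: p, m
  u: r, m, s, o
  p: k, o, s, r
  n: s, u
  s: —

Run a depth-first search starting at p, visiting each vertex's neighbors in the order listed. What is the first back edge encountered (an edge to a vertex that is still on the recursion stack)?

DFS from p (visiting each vertex's neighbors in the order listed); mark gray on enter, black on exit:
p gray
  k gray
    n gray
      s gray
      s black
      u gray
        r gray
          r→k: k is gray → back edge
First back edge: r → k.

r->k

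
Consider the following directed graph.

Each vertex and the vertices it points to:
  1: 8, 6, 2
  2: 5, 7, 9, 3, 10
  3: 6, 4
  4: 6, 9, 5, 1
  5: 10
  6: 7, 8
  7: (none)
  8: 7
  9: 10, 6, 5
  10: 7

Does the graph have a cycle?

DFS with white/gray/black marking, starting from 3:
3 gray
  6 gray
    7 gray
    7 black
    8 gray
      8→7: 7 black — skip
    8 black
  6 black
  4 gray
    4→6: 6 black — skip
    9 gray
      10 gray
        10→7: 7 black — skip
      10 black
      9→6: 6 black — skip
      5 gray
        5→10: 10 black — skip
      5 black
    9 black
    4→5: 5 black — skip
    1 gray
      1→8: 8 black — skip
      1→6: 6 black — skip
      2 gray
        2→5: 5 black — skip
        2→7: 7 black — skip
        2→9: 9 black — skip
        2→3: 3 is gray → back edge
Back edge found, so a cycle exists: 3 → 4 → 1 → 2 → 3.

Yes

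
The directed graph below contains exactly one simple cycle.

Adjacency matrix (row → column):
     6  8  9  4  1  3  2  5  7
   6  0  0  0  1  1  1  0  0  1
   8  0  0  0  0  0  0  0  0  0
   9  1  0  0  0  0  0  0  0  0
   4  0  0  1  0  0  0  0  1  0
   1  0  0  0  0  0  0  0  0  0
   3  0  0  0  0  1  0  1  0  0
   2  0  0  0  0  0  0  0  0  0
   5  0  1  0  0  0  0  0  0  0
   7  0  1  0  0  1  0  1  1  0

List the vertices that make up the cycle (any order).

4, 6, 9

DFS with gray/black marking from 6:
6 gray
  4 gray
    9 gray
      9→6: 6 is gray → back edge
Back edge closes the cycle 6 → 4 → 9 → 6; its vertices are {4, 6, 9}.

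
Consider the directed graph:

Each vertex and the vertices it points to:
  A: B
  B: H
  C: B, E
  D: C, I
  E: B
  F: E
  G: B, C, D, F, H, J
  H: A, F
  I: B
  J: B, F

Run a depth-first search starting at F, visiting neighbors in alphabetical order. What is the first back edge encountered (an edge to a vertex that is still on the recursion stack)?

DFS from F (visiting neighbors in alphabetical order); mark gray on enter, black on exit:
F gray
  E gray
    B gray
      H gray
        A gray
          A→B: B is gray → back edge
First back edge: A → B.

A->B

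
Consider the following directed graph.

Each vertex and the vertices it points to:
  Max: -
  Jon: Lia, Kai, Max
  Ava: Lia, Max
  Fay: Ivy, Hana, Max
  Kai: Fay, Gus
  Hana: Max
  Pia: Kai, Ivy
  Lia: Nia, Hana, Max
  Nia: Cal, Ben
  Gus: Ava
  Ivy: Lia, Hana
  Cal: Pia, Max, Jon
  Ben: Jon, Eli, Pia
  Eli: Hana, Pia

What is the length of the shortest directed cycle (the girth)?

4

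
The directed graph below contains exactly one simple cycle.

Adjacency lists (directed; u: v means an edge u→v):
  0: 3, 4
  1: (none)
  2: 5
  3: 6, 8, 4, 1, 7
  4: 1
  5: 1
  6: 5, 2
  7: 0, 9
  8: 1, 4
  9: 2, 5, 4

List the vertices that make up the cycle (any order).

0, 3, 7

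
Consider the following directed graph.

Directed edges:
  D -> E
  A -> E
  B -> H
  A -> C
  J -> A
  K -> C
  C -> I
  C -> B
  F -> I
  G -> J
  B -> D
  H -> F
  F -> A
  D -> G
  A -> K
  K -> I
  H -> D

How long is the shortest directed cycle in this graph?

5

For each vertex v, BFS finds the shortest path from v back to v.
The shortest such closed walk is A → C → B → H → F → A, length 5.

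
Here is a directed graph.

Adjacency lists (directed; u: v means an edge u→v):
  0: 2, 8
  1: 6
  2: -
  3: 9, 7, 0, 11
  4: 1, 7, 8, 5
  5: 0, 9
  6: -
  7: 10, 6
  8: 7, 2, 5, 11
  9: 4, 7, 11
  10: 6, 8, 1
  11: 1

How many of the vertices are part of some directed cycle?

7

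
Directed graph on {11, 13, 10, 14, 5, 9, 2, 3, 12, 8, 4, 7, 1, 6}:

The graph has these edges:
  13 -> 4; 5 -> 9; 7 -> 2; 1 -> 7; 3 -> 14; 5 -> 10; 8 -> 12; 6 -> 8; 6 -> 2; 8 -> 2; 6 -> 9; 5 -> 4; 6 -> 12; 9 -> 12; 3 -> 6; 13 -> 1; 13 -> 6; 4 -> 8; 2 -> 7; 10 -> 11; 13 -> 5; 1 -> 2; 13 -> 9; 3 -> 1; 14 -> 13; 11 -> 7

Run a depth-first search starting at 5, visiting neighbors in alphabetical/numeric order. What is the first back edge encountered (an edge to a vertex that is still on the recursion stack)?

7->2

DFS from 5 (visiting neighbors in alphabetical/numeric order); mark gray on enter, black on exit:
5 gray
  4 gray
    8 gray
      2 gray
        7 gray
          7→2: 2 is gray → back edge
First back edge: 7 → 2.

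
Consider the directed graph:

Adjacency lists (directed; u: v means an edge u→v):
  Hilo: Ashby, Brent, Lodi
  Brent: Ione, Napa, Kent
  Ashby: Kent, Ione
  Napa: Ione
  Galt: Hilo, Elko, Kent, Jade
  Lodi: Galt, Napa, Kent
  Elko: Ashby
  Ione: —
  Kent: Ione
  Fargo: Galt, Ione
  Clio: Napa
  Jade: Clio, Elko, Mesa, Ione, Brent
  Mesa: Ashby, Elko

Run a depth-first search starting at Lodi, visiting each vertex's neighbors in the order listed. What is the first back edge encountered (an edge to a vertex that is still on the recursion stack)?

DFS from Lodi (visiting each vertex's neighbors in the order listed); mark gray on enter, black on exit:
Lodi gray
  Galt gray
    Hilo gray
      Ashby gray
        Kent gray
          Ione gray
          Ione black
        Kent black
        Ashby→Ione: Ione black — skip
      Ashby black
      Brent gray
        Brent→Ione: Ione black — skip
        Napa gray
          Napa→Ione: Ione black — skip
        Napa black
        Brent→Kent: Kent black — skip
      Brent black
      Hilo→Lodi: Lodi is gray → back edge
First back edge: Hilo → Lodi.

Hilo→Lodi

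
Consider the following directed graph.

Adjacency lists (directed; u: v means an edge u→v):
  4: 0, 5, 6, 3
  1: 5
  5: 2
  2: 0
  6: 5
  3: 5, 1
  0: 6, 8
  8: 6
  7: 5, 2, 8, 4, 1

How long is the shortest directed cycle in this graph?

For each vertex v, BFS finds the shortest path from v back to v.
The shortest such closed walk is 2 → 0 → 6 → 5 → 2, length 4.

4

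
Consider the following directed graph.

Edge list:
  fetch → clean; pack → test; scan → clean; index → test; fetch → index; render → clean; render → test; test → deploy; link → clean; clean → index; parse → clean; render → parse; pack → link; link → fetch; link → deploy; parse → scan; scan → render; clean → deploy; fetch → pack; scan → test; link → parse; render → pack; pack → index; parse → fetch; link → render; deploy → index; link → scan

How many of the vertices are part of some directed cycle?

9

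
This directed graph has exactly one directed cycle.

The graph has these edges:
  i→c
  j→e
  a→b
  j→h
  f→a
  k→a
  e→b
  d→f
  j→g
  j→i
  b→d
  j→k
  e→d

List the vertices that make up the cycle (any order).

a, b, d, f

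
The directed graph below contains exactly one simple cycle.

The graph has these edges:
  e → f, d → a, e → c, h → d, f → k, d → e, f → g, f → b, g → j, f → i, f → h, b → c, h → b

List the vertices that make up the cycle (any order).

d, e, f, h

DFS with gray/black marking from f:
f gray
  h gray
    d gray
      a gray
      a black
      e gray
        c gray
        c black
        e→f: f is gray → back edge
Back edge closes the cycle f → h → d → e → f; its vertices are {d, e, f, h}.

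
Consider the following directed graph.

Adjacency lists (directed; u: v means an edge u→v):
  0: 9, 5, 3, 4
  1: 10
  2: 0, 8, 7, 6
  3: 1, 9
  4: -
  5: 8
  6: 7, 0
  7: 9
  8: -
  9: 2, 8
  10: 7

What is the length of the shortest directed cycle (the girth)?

For each vertex v, BFS finds the shortest path from v back to v.
The shortest such closed walk is 0 → 9 → 2 → 0, length 3.

3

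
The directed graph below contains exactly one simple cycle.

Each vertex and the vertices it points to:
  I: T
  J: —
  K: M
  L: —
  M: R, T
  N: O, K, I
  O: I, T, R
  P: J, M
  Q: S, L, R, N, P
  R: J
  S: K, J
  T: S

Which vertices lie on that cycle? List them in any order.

K, M, S, T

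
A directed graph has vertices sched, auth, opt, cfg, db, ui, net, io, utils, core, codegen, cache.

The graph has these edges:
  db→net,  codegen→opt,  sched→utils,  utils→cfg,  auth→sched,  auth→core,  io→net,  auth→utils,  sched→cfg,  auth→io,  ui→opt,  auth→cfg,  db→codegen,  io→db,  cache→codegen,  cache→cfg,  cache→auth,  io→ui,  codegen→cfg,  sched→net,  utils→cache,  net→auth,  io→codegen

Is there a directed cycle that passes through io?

io is on a cycle iff io can reach itself via ≥1 edge.
io → net → auth → io — yes.

Yes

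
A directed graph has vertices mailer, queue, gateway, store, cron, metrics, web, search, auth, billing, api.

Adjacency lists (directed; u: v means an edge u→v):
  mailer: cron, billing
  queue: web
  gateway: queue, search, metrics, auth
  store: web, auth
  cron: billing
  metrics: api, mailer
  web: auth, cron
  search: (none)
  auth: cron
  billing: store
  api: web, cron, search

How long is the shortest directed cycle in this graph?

4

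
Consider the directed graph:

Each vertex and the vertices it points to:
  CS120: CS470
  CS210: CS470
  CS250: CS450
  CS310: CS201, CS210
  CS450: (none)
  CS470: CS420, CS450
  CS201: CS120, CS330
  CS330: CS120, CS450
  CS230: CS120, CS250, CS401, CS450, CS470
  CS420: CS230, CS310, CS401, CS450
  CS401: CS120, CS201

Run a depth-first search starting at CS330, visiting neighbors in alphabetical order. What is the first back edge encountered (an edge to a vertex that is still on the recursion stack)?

DFS from CS330 (visiting neighbors in alphabetical order); mark gray on enter, black on exit:
CS330 gray
  CS120 gray
    CS470 gray
      CS420 gray
        CS230 gray
          CS230→CS120: CS120 is gray → back edge
First back edge: CS230 → CS120.

CS230->CS120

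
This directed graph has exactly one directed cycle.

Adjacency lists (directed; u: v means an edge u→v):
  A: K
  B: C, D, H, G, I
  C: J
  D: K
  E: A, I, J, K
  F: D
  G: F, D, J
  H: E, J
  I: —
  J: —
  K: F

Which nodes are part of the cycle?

D, F, K

DFS with gray/black marking from D:
D gray
  K gray
    F gray
      F→D: D is gray → back edge
Back edge closes the cycle D → K → F → D; its vertices are {D, F, K}.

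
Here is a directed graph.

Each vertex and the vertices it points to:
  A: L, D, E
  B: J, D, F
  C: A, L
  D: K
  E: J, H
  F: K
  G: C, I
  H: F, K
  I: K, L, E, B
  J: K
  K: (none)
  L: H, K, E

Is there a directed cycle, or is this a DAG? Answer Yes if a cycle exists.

DFS with white/gray/black marking, starting from A:
A gray
  L gray
    H gray
      F gray
        K gray
        K black
      F black
      H→K: K black — skip
    H black
    L→K: K black — skip
    E gray
      J gray
        J→K: K black — skip
      J black
      E→H: H black — skip
    E black
  L black
  D gray
    D→K: K black — skip
  D black
  A→E: E black — skip
A black
B gray
  B→J: J black — skip
  B→D: D black — skip
  B→F: F black — skip
B black
C gray
  C→A: A black — skip
  C→L: L black — skip
C black
G gray
  G→C: C black — skip
  I gray
    I→K: K black — skip
    I→L: L black — skip
    I→E: E black — skip
    I→B: B black — skip
  I black
G black
Every edge goes to a white or black vertex — no back edge, so the graph is acyclic.

No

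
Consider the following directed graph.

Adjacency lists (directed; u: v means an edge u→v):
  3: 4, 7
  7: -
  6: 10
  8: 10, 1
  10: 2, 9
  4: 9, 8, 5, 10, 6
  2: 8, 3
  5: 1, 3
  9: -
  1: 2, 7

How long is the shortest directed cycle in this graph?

3

For each vertex v, BFS finds the shortest path from v back to v.
The shortest such closed walk is 4 → 5 → 3 → 4, length 3.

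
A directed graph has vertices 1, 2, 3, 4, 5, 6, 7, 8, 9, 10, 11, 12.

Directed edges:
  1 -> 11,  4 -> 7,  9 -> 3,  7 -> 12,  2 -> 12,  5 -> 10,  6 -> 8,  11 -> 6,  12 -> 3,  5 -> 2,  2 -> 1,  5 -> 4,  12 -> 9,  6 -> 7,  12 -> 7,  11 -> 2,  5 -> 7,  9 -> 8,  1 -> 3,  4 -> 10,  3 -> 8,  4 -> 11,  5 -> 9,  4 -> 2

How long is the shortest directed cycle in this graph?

2

For each vertex v, BFS finds the shortest path from v back to v.
The shortest such closed walk is 12 → 7 → 12, length 2.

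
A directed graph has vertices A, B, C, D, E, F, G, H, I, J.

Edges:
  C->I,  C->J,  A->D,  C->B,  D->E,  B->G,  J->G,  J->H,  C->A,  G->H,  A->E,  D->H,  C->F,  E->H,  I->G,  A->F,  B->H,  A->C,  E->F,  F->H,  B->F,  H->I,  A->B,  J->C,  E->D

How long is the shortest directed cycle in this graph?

For each vertex v, BFS finds the shortest path from v back to v.
The shortest such closed walk is C → A → C, length 2.

2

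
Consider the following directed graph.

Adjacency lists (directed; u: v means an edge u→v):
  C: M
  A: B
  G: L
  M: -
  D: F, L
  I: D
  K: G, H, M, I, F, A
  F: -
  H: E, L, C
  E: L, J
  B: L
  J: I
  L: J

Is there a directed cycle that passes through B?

B lies on a cycle iff there is a path from B back to itself.
Exploring from B, it never reaches itself; equivalently, its strongly connected component is a singleton.

No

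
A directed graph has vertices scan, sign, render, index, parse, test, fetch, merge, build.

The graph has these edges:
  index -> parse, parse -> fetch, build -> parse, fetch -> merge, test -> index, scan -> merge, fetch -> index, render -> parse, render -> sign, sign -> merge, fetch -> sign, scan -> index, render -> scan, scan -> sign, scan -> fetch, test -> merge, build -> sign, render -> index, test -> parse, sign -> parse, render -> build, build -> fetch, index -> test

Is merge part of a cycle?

merge lies on a cycle iff there is a path from merge back to itself.
Exploring from merge, it never reaches itself; equivalently, its strongly connected component is a singleton.

No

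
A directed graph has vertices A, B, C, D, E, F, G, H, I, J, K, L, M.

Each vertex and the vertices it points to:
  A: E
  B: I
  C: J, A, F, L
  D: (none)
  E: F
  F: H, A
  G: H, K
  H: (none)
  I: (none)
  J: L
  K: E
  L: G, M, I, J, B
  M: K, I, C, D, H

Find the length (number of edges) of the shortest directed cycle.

For each vertex v, BFS finds the shortest path from v back to v.
The shortest such closed walk is L → J → L, length 2.

2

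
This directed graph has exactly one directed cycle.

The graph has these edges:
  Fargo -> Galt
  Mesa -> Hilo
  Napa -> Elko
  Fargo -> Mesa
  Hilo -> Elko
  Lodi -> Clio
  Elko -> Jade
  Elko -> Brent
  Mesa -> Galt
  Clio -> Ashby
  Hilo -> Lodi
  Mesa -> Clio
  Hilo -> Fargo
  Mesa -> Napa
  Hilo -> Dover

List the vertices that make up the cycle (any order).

Hilo, Mesa, Fargo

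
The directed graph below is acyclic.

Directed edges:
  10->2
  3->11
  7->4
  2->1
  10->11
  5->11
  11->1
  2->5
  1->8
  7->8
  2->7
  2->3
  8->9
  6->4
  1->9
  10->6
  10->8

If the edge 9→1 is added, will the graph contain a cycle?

Adding 9→1 creates a cycle iff 1 can already reach 9.
Path from 1: 1 → 9.
So 1 → … → 9 → 1 is a cycle.

Yes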